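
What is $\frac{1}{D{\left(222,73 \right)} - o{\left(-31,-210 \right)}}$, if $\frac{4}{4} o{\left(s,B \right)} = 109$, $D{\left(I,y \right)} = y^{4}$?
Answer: $\frac{1}{28398132} \approx 3.5214 \cdot 10^{-8}$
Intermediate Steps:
$o{\left(s,B \right)} = 109$
$\frac{1}{D{\left(222,73 \right)} - o{\left(-31,-210 \right)}} = \frac{1}{73^{4} - 109} = \frac{1}{28398241 - 109} = \frac{1}{28398132}$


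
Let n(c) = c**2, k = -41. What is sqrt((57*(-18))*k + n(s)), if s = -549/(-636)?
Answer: 3*sqrt(210071977)/212 ≈ 205.10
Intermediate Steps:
s = 183/212 (s = -549*(-1/636) = 183/212 ≈ 0.86321)
sqrt((57*(-18))*k + n(s)) = sqrt((57*(-18))*(-41) + (183/212)**2) = sqrt(-1026*(-41) + 33489/44944) = sqrt(42066 + 33489/44944) = sqrt(1890647793/44944) = 3*sqrt(210071977)/212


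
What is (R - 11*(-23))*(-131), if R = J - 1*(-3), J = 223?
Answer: -62749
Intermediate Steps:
R = 226 (R = 223 - 1*(-3) = 223 + 3 = 226)
(R - 11*(-23))*(-131) = (226 - 11*(-23))*(-131) = (226 + 253)*(-131) = 479*(-131) = -62749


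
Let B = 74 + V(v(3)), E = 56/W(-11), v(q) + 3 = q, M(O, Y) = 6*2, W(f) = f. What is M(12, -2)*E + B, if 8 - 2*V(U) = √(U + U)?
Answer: 186/11 ≈ 16.909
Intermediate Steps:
M(O, Y) = 12
v(q) = -3 + q
E = -56/11 (E = 56/(-11) = 56*(-1/11) = -56/11 ≈ -5.0909)
V(U) = 4 - √2*√U/2 (V(U) = 4 - √(U + U)/2 = 4 - √2*√U/2)
B = 78 (B = 74 + (4 - √2*√(-3 + 3)/2) = 74 + (4 - √2*√0/2) = 74 + (4 - ½*√2*0) = 74 + (4 + 0) = 74 + 4 = 78)
M(12, -2)*E + B = 12*(-56/11) + 78 = -672/11 + 78 = 186/11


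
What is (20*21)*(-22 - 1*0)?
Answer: -9240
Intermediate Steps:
(20*21)*(-22 - 1*0) = 420*(-22 + 0) = 420*(-22) = -9240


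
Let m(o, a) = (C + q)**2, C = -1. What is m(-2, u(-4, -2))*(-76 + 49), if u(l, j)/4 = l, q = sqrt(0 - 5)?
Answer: 108 + 54*I*sqrt(5) ≈ 108.0 + 120.75*I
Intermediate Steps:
q = I*sqrt(5) (q = sqrt(-5) = I*sqrt(5) ≈ 2.2361*I)
u(l, j) = 4*l
m(o, a) = (-1 + I*sqrt(5))**2
m(-2, u(-4, -2))*(-76 + 49) = (1 - I*sqrt(5))**2*(-76 + 49) = (1 - I*sqrt(5))**2*(-27) = -27*(1 - I*sqrt(5))**2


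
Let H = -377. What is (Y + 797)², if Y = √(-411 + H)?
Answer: 634421 + 3188*I*√197 ≈ 6.3442e+5 + 44746.0*I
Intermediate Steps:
Y = 2*I*√197 (Y = √(-411 - 377) = √(-788) = 2*I*√197 ≈ 28.071*I)
(Y + 797)² = (2*I*√197 + 797)² = (797 + 2*I*√197)²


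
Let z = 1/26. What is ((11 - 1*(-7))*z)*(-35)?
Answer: -315/13 ≈ -24.231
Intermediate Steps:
z = 1/26 ≈ 0.038462
((11 - 1*(-7))*z)*(-35) = ((11 - 1*(-7))*(1/26))*(-35) = ((11 + 7)*(1/26))*(-35) = (18*(1/26))*(-35) = (9/13)*(-35) = -315/13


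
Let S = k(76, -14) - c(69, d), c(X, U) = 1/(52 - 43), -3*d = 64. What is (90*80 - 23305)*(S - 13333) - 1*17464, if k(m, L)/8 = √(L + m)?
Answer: 1932410614/9 - 128840*√62 ≈ 2.1370e+8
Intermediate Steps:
d = -64/3 (d = -⅓*64 = -64/3 ≈ -21.333)
k(m, L) = 8*√(L + m)
c(X, U) = ⅑ (c(X, U) = 1/9 = ⅑)
S = -⅑ + 8*√62 (S = 8*√(-14 + 76) - 1*⅑ = 8*√62 - ⅑ = -⅑ + 8*√62 ≈ 62.881)
(90*80 - 23305)*(S - 13333) - 1*17464 = (90*80 - 23305)*((-⅑ + 8*√62) - 13333) - 1*17464 = (7200 - 23305)*(-119998/9 + 8*√62) - 17464 = -16105*(-119998/9 + 8*√62) - 17464 = (1932567790/9 - 128840*√62) - 17464 = 1932410614/9 - 128840*√62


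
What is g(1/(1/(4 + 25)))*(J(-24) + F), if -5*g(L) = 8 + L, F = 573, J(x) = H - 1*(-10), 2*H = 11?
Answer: -43549/10 ≈ -4354.9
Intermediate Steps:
H = 11/2 (H = (½)*11 = 11/2 ≈ 5.5000)
J(x) = 31/2 (J(x) = 11/2 - 1*(-10) = 11/2 + 10 = 31/2)
g(L) = -8/5 - L/5 (g(L) = -(8 + L)/5 = -8/5 - L/5)
g(1/(1/(4 + 25)))*(J(-24) + F) = (-8/5 - 1/(5*(1/(4 + 25))))*(31/2 + 573) = (-8/5 - 1/(5*(1/29)))*(1177/2) = (-8/5 - 1/(5*1/29))*(1177/2) = (-8/5 - ⅕*29)*(1177/2) = (-8/5 - 29/5)*(1177/2) = -37/5*1177/2 = -43549/10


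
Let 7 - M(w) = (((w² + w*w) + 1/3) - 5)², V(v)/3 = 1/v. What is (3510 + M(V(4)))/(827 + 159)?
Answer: 2018567/567936 ≈ 3.5542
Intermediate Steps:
V(v) = 3/v
M(w) = 7 - (-14/3 + 2*w²)² (M(w) = 7 - (((w² + w*w) + 1/3) - 5)² = 7 - (((w² + w²) + ⅓) - 5)² = 7 - ((2*w² + ⅓) - 5)² = 7 - ((⅓ + 2*w²) - 5)² = 7 - (-14/3 + 2*w²)²)
(3510 + M(V(4)))/(827 + 159) = (3510 + (7 - 4*(-7 + 3*(3/4)²)²/9))/(827 + 159) = (3510 + (7 - 4*(-7 + 3*(3*(¼))²)²/9))/986 = (3510 + (7 - 4*(-7 + 3*(¾)²)²/9))*(1/986) = (3510 + (7 - 4*(-7 + 3*(9/16))²/9))*(1/986) = (3510 + (7 - 4*(-7 + 27/16)²/9))*(1/986) = (3510 + (7 - 4*(-85/16)²/9))*(1/986) = (3510 + (7 - 4/9*7225/256))*(1/986) = (3510 + (7 - 7225/576))*(1/986) = (3510 - 3193/576)*(1/986) = (2018567/576)*(1/986) = 2018567/567936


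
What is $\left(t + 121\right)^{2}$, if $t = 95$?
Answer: $46656$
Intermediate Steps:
$\left(t + 121\right)^{2} = \left(95 + 121\right)^{2} = 216^{2} = 46656$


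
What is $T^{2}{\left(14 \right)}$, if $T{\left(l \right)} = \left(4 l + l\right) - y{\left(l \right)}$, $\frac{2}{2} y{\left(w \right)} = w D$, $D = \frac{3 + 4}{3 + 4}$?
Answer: $3136$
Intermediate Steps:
$D = 1$ ($D = \frac{7}{7} = 7 \cdot \frac{1}{7} = 1$)
$y{\left(w \right)} = w$ ($y{\left(w \right)} = w 1 = w$)
$T{\left(l \right)} = 4 l$ ($T{\left(l \right)} = \left(4 l + l\right) - l = 5 l - l = 4 l$)
$T^{2}{\left(14 \right)} = \left(4 \cdot 14\right)^{2} = 56^{2} = 3136$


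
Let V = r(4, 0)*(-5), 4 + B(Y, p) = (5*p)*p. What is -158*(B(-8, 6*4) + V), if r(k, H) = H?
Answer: -454408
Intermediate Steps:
B(Y, p) = -4 + 5*p**2 (B(Y, p) = -4 + (5*p)*p = -4 + 5*p**2)
V = 0 (V = 0*(-5) = 0)
-158*(B(-8, 6*4) + V) = -158*((-4 + 5*(6*4)**2) + 0) = -158*((-4 + 5*24**2) + 0) = -158*((-4 + 5*576) + 0) = -158*((-4 + 2880) + 0) = -158*(2876 + 0) = -158*2876 = -454408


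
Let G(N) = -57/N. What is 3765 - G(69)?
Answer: 86614/23 ≈ 3765.8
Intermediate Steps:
3765 - G(69) = 3765 - (-57)/69 = 3765 - 1*(-19/23) = 3765 + 19/23 = 86614/23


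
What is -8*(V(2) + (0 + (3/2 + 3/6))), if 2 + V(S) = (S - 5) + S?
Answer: 8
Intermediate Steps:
V(S) = -7 + 2*S (V(S) = -2 + ((S - 5) + S) = -2 + ((-5 + S) + S) = -2 + (-5 + 2*S) = -7 + 2*S)
-8*(V(2) + (0 + (3/2 + 3/6))) = -8*((-7 + 2*2) + (0 + (3/2 + 3/6))) = -8*((-7 + 4) + (0 + (3*(½) + 3*(⅙)))) = -8*(-3 + (0 + (3/2 + ½))) = -8*(-3 + (0 + 2)) = -8*(-3 + 2) = -8*(-1) = 8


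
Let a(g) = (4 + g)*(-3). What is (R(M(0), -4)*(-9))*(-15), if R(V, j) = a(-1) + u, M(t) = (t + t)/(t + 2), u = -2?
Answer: -1485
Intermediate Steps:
a(g) = -12 - 3*g
M(t) = 2*t/(2 + t) (M(t) = (2*t)/(2 + t) = 2*t/(2 + t))
R(V, j) = -11 (R(V, j) = (-12 - 3*(-1)) - 2 = (-12 + 3) - 2 = -9 - 2 = -11)
(R(M(0), -4)*(-9))*(-15) = -11*(-9)*(-15) = 99*(-15) = -1485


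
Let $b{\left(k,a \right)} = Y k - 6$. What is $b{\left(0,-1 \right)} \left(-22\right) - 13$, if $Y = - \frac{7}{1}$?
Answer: $119$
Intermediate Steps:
$Y = -7$ ($Y = \left(-7\right) 1 = -7$)
$b{\left(k,a \right)} = -6 - 7 k$ ($b{\left(k,a \right)} = - 7 k - 6 = -6 - 7 k$)
$b{\left(0,-1 \right)} \left(-22\right) - 13 = \left(-6 - 0\right) \left(-22\right) - 13 = \left(-6 + 0\right) \left(-22\right) - 13 = \left(-6\right) \left(-22\right) - 13 = 132 - 13 = 119$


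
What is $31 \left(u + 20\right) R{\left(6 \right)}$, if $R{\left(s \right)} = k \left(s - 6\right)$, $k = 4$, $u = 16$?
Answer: $0$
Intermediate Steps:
$R{\left(s \right)} = -24 + 4 s$ ($R{\left(s \right)} = 4 \left(s - 6\right) = 4 \left(-6 + s\right) = -24 + 4 s$)
$31 \left(u + 20\right) R{\left(6 \right)} = 31 \left(16 + 20\right) \left(-24 + 4 \cdot 6\right) = 31 \cdot 36 \left(-24 + 24\right) = 1116 \cdot 0 = 0$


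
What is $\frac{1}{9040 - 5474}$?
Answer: $\frac{1}{3566} \approx 0.00028043$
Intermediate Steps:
$\frac{1}{9040 - 5474} = \frac{1}{3566}$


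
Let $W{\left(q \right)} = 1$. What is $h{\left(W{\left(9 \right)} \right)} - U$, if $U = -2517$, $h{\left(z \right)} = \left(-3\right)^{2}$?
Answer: $2526$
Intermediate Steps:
$h{\left(z \right)} = 9$
$h{\left(W{\left(9 \right)} \right)} - U = 9 - -2517 = 9 + 2517 = 2526$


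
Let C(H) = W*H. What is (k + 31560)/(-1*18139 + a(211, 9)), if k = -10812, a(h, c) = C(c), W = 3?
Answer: -5187/4528 ≈ -1.1455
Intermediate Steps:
C(H) = 3*H
a(h, c) = 3*c
(k + 31560)/(-1*18139 + a(211, 9)) = (-10812 + 31560)/(-1*18139 + 3*9) = 20748/(-18139 + 27) = 20748/(-18112) = 20748*(-1/18112) = -5187/4528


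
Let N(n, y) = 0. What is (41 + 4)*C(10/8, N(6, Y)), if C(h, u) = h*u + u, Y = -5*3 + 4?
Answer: 0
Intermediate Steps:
Y = -11 (Y = -15 + 4 = -11)
C(h, u) = u + h*u
(41 + 4)*C(10/8, N(6, Y)) = (41 + 4)*(0*(1 + 10/8)) = 45*(0*(1 + 10*(1/8))) = 45*(0*(1 + 5/4)) = 45*(0*(9/4)) = 45*0 = 0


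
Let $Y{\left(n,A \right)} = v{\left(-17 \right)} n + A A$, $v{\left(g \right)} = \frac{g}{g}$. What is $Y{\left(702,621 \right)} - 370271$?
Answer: $16072$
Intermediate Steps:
$v{\left(g \right)} = 1$
$Y{\left(n,A \right)} = n + A^{2}$ ($Y{\left(n,A \right)} = 1 n + A A = n + A^{2}$)
$Y{\left(702,621 \right)} - 370271 = \left(702 + 621^{2}\right) - 370271 = \left(702 + 385641\right) - 370271 = 386343 - 370271 = 16072$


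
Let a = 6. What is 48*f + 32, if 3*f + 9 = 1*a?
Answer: -16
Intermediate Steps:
f = -1 (f = -3 + (1*6)/3 = -3 + (⅓)*6 = -3 + 2 = -1)
48*f + 32 = 48*(-1) + 32 = -48 + 32 = -16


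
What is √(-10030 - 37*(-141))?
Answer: I*√4813 ≈ 69.376*I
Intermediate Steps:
√(-10030 - 37*(-141)) = √(-10030 + 5217) = √(-4813) = I*√4813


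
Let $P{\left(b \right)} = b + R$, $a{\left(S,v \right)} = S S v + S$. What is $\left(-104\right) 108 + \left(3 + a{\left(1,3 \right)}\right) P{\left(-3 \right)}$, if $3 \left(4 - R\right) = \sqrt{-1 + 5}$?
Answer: $- \frac{33689}{3} \approx -11230.0$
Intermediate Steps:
$R = \frac{10}{3}$ ($R = 4 - \frac{\sqrt{-1 + 5}}{3} = 4 - \frac{\sqrt{4}}{3} = 4 - \frac{2}{3} = \frac{10}{3} \approx 3.3333$)
$a{\left(S,v \right)} = S + v S^{2}$ ($a{\left(S,v \right)} = S^{2} v + S = v S^{2} + S = S + v S^{2}$)
$P{\left(b \right)} = \frac{10}{3} + b$ ($P{\left(b \right)} = b + \frac{10}{3} = \frac{10}{3} + b$)
$\left(-104\right) 108 + \left(3 + a{\left(1,3 \right)}\right) P{\left(-3 \right)} = \left(-104\right) 108 + \left(3 + 1 \left(1 + 1 \cdot 3\right)\right) \left(\frac{10}{3} - 3\right) = -11232 + \left(3 + 1 \left(1 + 3\right)\right) \frac{1}{3} = -11232 + \left(3 + 1 \cdot 4\right) \frac{1}{3} = -11232 + \left(3 + 4\right) \frac{1}{3} = -11232 + 7 \cdot \frac{1}{3} = -11232 + \frac{7}{3} = - \frac{33689}{3}$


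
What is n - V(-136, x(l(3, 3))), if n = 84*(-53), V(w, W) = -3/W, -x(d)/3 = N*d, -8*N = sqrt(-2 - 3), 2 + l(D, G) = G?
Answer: -4452 - 8*I*sqrt(5)/5 ≈ -4452.0 - 3.5777*I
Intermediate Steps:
l(D, G) = -2 + G
N = -I*sqrt(5)/8 (N = -sqrt(-2 - 3)/8 = -I*sqrt(5)/8 ≈ -0.27951*I)
x(d) = 3*I*d*sqrt(5)/8 (x(d) = -3*(-I*sqrt(5)/8)*d = -(-3)*I*d*sqrt(5)/8 = 3*I*d*sqrt(5)/8)
n = -4452
n - V(-136, x(l(3, 3))) = -4452 - (-3)/(3*I*(-2 + 3)*sqrt(5)/8) = -4452 - (-3)/((3/8)*I*1*sqrt(5)) = -4452 - (-3)/(3*I*sqrt(5)/8) = -4452 - (-3)*(-8*I*sqrt(5)/15) = -4452 - 8*I*sqrt(5)/5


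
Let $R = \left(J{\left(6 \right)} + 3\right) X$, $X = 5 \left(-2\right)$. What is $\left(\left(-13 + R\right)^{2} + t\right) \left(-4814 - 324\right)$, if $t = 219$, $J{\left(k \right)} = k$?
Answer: $-55634264$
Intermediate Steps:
$X = -10$
$R = -90$ ($R = \left(6 + 3\right) \left(-10\right) = 9 \left(-10\right) = -90$)
$\left(\left(-13 + R\right)^{2} + t\right) \left(-4814 - 324\right) = \left(\left(-13 - 90\right)^{2} + 219\right) \left(-4814 - 324\right) = \left(\left(-103\right)^{2} + 219\right) \left(-5138\right) = \left(10609 + 219\right) \left(-5138\right) = 10828 \left(-5138\right) = -55634264$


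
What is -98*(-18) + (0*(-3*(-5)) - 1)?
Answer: 1763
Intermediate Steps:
-98*(-18) + (0*(-3*(-5)) - 1) = 1764 + (0*15 - 1) = 1764 + (0 - 1) = 1764 - 1 = 1763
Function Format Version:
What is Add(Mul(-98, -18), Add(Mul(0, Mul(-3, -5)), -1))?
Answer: 1763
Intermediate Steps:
Add(Mul(-98, -18), Add(Mul(0, Mul(-3, -5)), -1)) = Add(1764, Add(Mul(0, 15), -1)) = Add(1764, Add(0, -1)) = Add(1764, -1) = 1763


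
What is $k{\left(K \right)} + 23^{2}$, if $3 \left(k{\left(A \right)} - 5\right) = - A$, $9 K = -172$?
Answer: $\frac{14590}{27} \approx 540.37$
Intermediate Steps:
$K = - \frac{172}{9}$ ($K = \frac{1}{9} \left(-172\right) = - \frac{172}{9} \approx -19.111$)
$k{\left(A \right)} = 5 - \frac{A}{3}$ ($k{\left(A \right)} = 5 + \frac{\left(-1\right) A}{3} = 5 - \frac{A}{3}$)
$k{\left(K \right)} + 23^{2} = \left(5 - - \frac{172}{27}\right) + 23^{2} = \left(5 + \frac{172}{27}\right) + 529 = \frac{307}{27} + 529 = \frac{14590}{27}$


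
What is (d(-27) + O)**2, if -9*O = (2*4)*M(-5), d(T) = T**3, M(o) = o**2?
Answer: 31451958409/81 ≈ 3.8830e+8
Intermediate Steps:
O = -200/9 (O = -2*4*(-5)**2/9 = -8*25/9 = -1/9*200 = -200/9 ≈ -22.222)
(d(-27) + O)**2 = ((-27)**3 - 200/9)**2 = (-19683 - 200/9)**2 = (-177347/9)**2 = 31451958409/81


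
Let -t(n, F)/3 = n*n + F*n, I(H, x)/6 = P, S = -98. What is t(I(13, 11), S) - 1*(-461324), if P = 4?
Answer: 466652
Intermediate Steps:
I(H, x) = 24 (I(H, x) = 6*4 = 24)
t(n, F) = -3*n**2 - 3*F*n (t(n, F) = -3*(n*n + F*n) = -3*(n**2 + F*n) = -3*n**2 - 3*F*n)
t(I(13, 11), S) - 1*(-461324) = -3*24*(-98 + 24) - 1*(-461324) = -3*24*(-74) + 461324 = 5328 + 461324 = 466652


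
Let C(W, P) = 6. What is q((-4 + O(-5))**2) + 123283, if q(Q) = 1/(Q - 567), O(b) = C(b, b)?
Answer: 69408328/563 ≈ 1.2328e+5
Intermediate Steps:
O(b) = 6
q(Q) = 1/(-567 + Q)
q((-4 + O(-5))**2) + 123283 = 1/(-567 + (-4 + 6)**2) + 123283 = 1/(-567 + 2**2) + 123283 = 1/(-567 + 4) + 123283 = 1/(-563) + 123283 = -1/563 + 123283 = 69408328/563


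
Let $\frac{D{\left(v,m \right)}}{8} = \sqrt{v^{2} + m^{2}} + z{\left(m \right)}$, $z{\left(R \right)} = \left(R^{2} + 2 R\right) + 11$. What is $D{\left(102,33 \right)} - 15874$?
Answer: $-6546 + 24 \sqrt{1277} \approx -5688.4$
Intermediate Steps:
$z{\left(R \right)} = 11 + R^{2} + 2 R$
$D{\left(v,m \right)} = 88 + 8 m^{2} + 8 \sqrt{m^{2} + v^{2}} + 16 m$ ($D{\left(v,m \right)} = 8 \left(\sqrt{v^{2} + m^{2}} + \left(11 + m^{2} + 2 m\right)\right) = 8 \left(\sqrt{m^{2} + v^{2}} + \left(11 + m^{2} + 2 m\right)\right) = 8 \left(11 + m^{2} + \sqrt{m^{2} + v^{2}} + 2 m\right) = 88 + 8 m^{2} + 8 \sqrt{m^{2} + v^{2}} + 16 m$)
$D{\left(102,33 \right)} - 15874 = \left(88 + 8 \cdot 33^{2} + 8 \sqrt{33^{2} + 102^{2}} + 16 \cdot 33\right) - 15874 = \left(88 + 8 \cdot 1089 + 8 \sqrt{1089 + 10404} + 528\right) - 15874 = \left(88 + 8712 + 8 \sqrt{11493} + 528\right) - 15874 = \left(88 + 8712 + 8 \cdot 3 \sqrt{1277} + 528\right) - 15874 = \left(88 + 8712 + 24 \sqrt{1277} + 528\right) - 15874 = \left(9328 + 24 \sqrt{1277}\right) - 15874 = -6546 + 24 \sqrt{1277}$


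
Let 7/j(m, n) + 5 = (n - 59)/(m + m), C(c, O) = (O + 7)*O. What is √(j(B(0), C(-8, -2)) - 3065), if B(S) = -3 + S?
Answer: I*√517803/13 ≈ 55.353*I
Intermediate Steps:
C(c, O) = O*(7 + O) (C(c, O) = (7 + O)*O = O*(7 + O))
j(m, n) = 7/(-5 + (-59 + n)/(2*m)) (j(m, n) = 7/(-5 + (n - 59)/(m + m)) = 7/(-5 + (-59 + n)/((2*m))) = 7/(-5 + (-59 + n)*(1/(2*m))) = 7/(-5 + (-59 + n)/(2*m)))
√(j(B(0), C(-8, -2)) - 3065) = √(-14*(-3 + 0)/(59 - (-2)*(7 - 2) + 10*(-3 + 0)) - 3065) = √(-14*(-3)/(59 - (-2)*5 + 10*(-3)) - 3065) = √(-14*(-3)/(59 - 1*(-10) - 30) - 3065) = √(-14*(-3)/(59 + 10 - 30) - 3065) = √(-14*(-3)/39 - 3065) = √(-14*(-3)*1/39 - 3065) = √(14/13 - 3065) = √(-39831/13) = I*√517803/13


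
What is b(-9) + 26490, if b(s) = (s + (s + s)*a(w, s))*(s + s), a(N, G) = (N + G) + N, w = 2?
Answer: 25032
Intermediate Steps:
a(N, G) = G + 2*N (a(N, G) = (G + N) + N = G + 2*N)
b(s) = 2*s*(s + 2*s*(4 + s)) (b(s) = (s + (s + s)*(s + 2*2))*(s + s) = (s + (2*s)*(s + 4))*(2*s) = (s + (2*s)*(4 + s))*(2*s) = (s + 2*s*(4 + s))*(2*s) = 2*s*(s + 2*s*(4 + s)))
b(-9) + 26490 = (-9)²*(18 + 4*(-9)) + 26490 = 81*(18 - 36) + 26490 = 81*(-18) + 26490 = -1458 + 26490 = 25032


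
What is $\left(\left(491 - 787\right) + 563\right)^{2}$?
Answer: $71289$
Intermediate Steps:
$\left(\left(491 - 787\right) + 563\right)^{2} = \left(-296 + 563\right)^{2} = 267^{2} = 71289$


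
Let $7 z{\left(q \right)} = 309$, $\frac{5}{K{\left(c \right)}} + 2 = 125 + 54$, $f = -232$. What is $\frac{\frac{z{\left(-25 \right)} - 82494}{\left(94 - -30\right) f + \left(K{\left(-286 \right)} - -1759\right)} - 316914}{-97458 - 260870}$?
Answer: $\frac{10605144702651}{11991129758048} \approx 0.88442$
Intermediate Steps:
$K{\left(c \right)} = \frac{5}{177}$ ($K{\left(c \right)} = \frac{5}{-2 + \left(125 + 54\right)} = \frac{5}{-2 + 179} = \frac{5}{177}$)
$z{\left(q \right)} = \frac{309}{7}$ ($z{\left(q \right)} = \frac{1}{7} \cdot 309 = \frac{309}{7}$)
$\frac{\frac{z{\left(-25 \right)} - 82494}{\left(94 - -30\right) f + \left(K{\left(-286 \right)} - -1759\right)} - 316914}{-97458 - 260870} = \frac{\frac{\frac{309}{7} - 82494}{\left(94 - -30\right) \left(-232\right) + \left(\frac{5}{177} - -1759\right)} - 316914}{-97458 - 260870} = \frac{- \frac{577149}{7 \left(\left(94 + 30\right) \left(-232\right) + \left(\frac{5}{177} + 1759\right)\right)} - 316914}{-358328} = \left(- \frac{577149}{7 \left(124 \left(-232\right) + \frac{311348}{177}\right)} - 316914\right) \left(- \frac{1}{358328}\right) = \left(- \frac{577149}{7 \left(-28768 + \frac{311348}{177}\right)} - 316914\right) \left(- \frac{1}{358328}\right) = \left(- \frac{577149}{7 \left(- \frac{4780588}{177}\right)} - 316914\right) \left(- \frac{1}{358328}\right) = \left(\left(- \frac{577149}{7}\right) \left(- \frac{177}{4780588}\right) - 316914\right) \left(- \frac{1}{358328}\right) = \left(\frac{102155373}{33464116} - 316914\right) \left(- \frac{1}{358328}\right) = \left(- \frac{10605144702651}{33464116}\right) \left(- \frac{1}{358328}\right) = \frac{10605144702651}{11991129758048}$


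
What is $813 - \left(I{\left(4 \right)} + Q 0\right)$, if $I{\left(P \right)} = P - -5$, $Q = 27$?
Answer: $804$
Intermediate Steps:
$I{\left(P \right)} = 5 + P$ ($I{\left(P \right)} = P + 5 = 5 + P$)
$813 - \left(I{\left(4 \right)} + Q 0\right) = 813 - \left(\left(5 + 4\right) + 27 \cdot 0\right) = 813 - \left(9 + 0\right) = 813 - 9 = 804$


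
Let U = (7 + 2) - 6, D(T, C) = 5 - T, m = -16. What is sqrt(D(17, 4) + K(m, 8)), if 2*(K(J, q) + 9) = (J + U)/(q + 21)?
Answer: I*sqrt(71398)/58 ≈ 4.607*I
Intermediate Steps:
U = 3 (U = 9 - 6 = 3)
K(J, q) = -9 + (3 + J)/(2*(21 + q)) (K(J, q) = -9 + ((J + 3)/(q + 21))/2 = -9 + ((3 + J)/(21 + q))/2 = -9 + (3 + J)/(2*(21 + q)))
sqrt(D(17, 4) + K(m, 8)) = sqrt((5 - 1*17) + (-375 - 16 - 18*8)/(2*(21 + 8))) = sqrt((5 - 17) + (1/2)*(-375 - 16 - 144)/29) = sqrt(-12 + (1/2)*(1/29)*(-535)) = sqrt(-12 - 535/58) = sqrt(-1231/58) = I*sqrt(71398)/58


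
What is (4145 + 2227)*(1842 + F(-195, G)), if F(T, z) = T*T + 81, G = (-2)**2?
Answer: 254548656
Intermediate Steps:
G = 4
F(T, z) = 81 + T**2 (F(T, z) = T**2 + 81 = 81 + T**2)
(4145 + 2227)*(1842 + F(-195, G)) = (4145 + 2227)*(1842 + (81 + (-195)**2)) = 6372*(1842 + (81 + 38025)) = 6372*(1842 + 38106) = 6372*39948 = 254548656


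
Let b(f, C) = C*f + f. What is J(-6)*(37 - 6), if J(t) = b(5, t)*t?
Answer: 4650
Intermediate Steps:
b(f, C) = f + C*f
J(t) = t*(5 + 5*t) (J(t) = (5*(1 + t))*t = (5 + 5*t)*t = t*(5 + 5*t))
J(-6)*(37 - 6) = (5*(-6)*(1 - 6))*(37 - 6) = (5*(-6)*(-5))*31 = 150*31 = 4650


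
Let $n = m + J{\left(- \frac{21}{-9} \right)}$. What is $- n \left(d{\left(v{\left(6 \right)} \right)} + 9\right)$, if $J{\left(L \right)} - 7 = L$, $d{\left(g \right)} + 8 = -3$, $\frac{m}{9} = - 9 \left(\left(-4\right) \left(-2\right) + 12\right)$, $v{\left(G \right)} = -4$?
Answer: $- \frac{9664}{3} \approx -3221.3$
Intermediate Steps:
$m = -1620$ ($m = 9 \left(- 9 \left(\left(-4\right) \left(-2\right) + 12\right)\right) = 9 \left(- 9 \left(8 + 12\right)\right) = 9 \left(\left(-9\right) 20\right) = 9 \left(-180\right) = -1620$)
$d{\left(g \right)} = -11$ ($d{\left(g \right)} = -8 - 3 = -11$)
$J{\left(L \right)} = 7 + L$
$n = - \frac{4832}{3}$ ($n = -1620 + \left(7 - \frac{21}{-9}\right) = -1620 + \left(7 - - \frac{7}{3}\right) = -1620 + \left(7 + \frac{7}{3}\right) = -1620 + \frac{28}{3} = - \frac{4832}{3} \approx -1610.7$)
$- n \left(d{\left(v{\left(6 \right)} \right)} + 9\right) = - \frac{\left(-4832\right) \left(-11 + 9\right)}{3} = - \frac{\left(-4832\right) \left(-2\right)}{3} = \left(-1\right) \frac{9664}{3} = - \frac{9664}{3}$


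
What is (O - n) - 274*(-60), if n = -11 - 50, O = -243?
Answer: 16258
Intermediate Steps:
n = -61
(O - n) - 274*(-60) = (-243 - 1*(-61)) - 274*(-60) = (-243 + 61) + 16440 = -182 + 16440 = 16258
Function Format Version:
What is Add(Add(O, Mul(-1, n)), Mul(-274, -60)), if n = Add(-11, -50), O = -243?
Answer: 16258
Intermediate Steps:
n = -61
Add(Add(O, Mul(-1, n)), Mul(-274, -60)) = Add(Add(-243, Mul(-1, -61)), Mul(-274, -60)) = Add(Add(-243, 61), 16440) = Add(-182, 16440) = 16258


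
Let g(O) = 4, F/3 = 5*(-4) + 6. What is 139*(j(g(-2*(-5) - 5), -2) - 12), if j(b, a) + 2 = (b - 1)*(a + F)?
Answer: -20294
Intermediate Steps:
F = -42 (F = 3*(5*(-4) + 6) = 3*(-20 + 6) = 3*(-14) = -42)
j(b, a) = -2 + (-1 + b)*(-42 + a) (j(b, a) = -2 + (b - 1)*(a - 42) = -2 + (-1 + b)*(-42 + a))
139*(j(g(-2*(-5) - 5), -2) - 12) = 139*((40 - 1*(-2) - 42*4 - 2*4) - 12) = 139*((40 + 2 - 168 - 8) - 12) = 139*(-134 - 12) = 139*(-146) = -20294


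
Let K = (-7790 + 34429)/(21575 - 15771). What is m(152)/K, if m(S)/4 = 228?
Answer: 5293248/26639 ≈ 198.70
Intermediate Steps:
K = 26639/5804 ≈ 4.5898
m(S) = 912 (m(S) = 4*228 = 912)
m(152)/K = 912/(26639/5804) = 912*(5804/26639) = 5293248/26639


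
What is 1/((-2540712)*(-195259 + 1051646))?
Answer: -1/2175832727544 ≈ -4.5959e-13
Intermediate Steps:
1/((-2540712)*(-195259 + 1051646)) = -1/2540712/856387 = -1/2540712*1/856387 = -1/2175832727544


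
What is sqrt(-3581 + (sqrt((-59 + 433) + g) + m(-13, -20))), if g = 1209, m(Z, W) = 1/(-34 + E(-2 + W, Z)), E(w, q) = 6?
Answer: sqrt(-701883 + 196*sqrt(1583))/14 ≈ 59.508*I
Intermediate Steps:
m(Z, W) = -1/28 (m(Z, W) = 1/(-34 + 6) = 1/(-28) = -1/28)
sqrt(-3581 + (sqrt((-59 + 433) + g) + m(-13, -20))) = sqrt(-3581 + (sqrt((-59 + 433) + 1209) - 1/28)) = sqrt(-3581 + (sqrt(374 + 1209) - 1/28)) = sqrt(-3581 + (sqrt(1583) - 1/28)) = sqrt(-3581 + (-1/28 + sqrt(1583))) = sqrt(-100269/28 + sqrt(1583))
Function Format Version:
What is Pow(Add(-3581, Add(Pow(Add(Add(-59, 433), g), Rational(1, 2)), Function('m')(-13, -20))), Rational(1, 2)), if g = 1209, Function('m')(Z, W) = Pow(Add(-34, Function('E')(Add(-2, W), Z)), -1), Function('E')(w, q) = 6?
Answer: Mul(Rational(1, 14), Pow(Add(-701883, Mul(196, Pow(1583, Rational(1, 2)))), Rational(1, 2))) ≈ Mul(59.508, I)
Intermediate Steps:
Function('m')(Z, W) = Rational(-1, 28) (Function('m')(Z, W) = Pow(Add(-34, 6), -1) = Pow(-28, -1) = Rational(-1, 28))
Pow(Add(-3581, Add(Pow(Add(Add(-59, 433), g), Rational(1, 2)), Function('m')(-13, -20))), Rational(1, 2)) = Pow(Add(-3581, Add(Pow(Add(Add(-59, 433), 1209), Rational(1, 2)), Rational(-1, 28))), Rational(1, 2)) = Pow(Add(-3581, Add(Pow(Add(374, 1209), Rational(1, 2)), Rational(-1, 28))), Rational(1, 2)) = Pow(Add(-3581, Add(Pow(1583, Rational(1, 2)), Rational(-1, 28))), Rational(1, 2)) = Pow(Add(-3581, Add(Rational(-1, 28), Pow(1583, Rational(1, 2)))), Rational(1, 2)) = Pow(Add(Rational(-100269, 28), Pow(1583, Rational(1, 2))), Rational(1, 2))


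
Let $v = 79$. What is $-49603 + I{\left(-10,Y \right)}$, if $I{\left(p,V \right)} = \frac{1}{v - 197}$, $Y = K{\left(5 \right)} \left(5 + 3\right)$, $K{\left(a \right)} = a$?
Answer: $- \frac{5853155}{118} \approx -49603.0$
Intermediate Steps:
$Y = 40$ ($Y = 5 \left(5 + 3\right) = 5 \cdot 8 = 40$)
$I{\left(p,V \right)} = - \frac{1}{118}$ ($I{\left(p,V \right)} = \frac{1}{79 - 197} = \frac{1}{-118} = - \frac{1}{118}$)
$-49603 + I{\left(-10,Y \right)} = -49603 - \frac{1}{118} = - \frac{5853155}{118}$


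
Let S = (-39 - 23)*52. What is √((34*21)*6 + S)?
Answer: 2*√265 ≈ 32.558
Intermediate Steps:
S = -3224 (S = -62*52 = -3224)
√((34*21)*6 + S) = √((34*21)*6 - 3224) = √(714*6 - 3224) = √(4284 - 3224) = √1060 = 2*√265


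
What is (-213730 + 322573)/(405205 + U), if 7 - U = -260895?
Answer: 108843/666107 ≈ 0.16340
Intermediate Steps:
U = 260902 (U = 7 - 1*(-260895) = 7 + 260895 = 260902)
(-213730 + 322573)/(405205 + U) = (-213730 + 322573)/(405205 + 260902) = 108843/666107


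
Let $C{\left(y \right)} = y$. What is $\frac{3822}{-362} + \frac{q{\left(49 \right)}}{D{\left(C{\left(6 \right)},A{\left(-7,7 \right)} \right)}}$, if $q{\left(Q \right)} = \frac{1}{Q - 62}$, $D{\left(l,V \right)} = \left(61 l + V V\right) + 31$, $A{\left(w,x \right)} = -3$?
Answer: $- \frac{10086439}{955318} \approx -10.558$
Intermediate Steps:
$D{\left(l,V \right)} = 31 + V^{2} + 61 l$ ($D{\left(l,V \right)} = \left(61 l + V^{2}\right) + 31 = \left(V^{2} + 61 l\right) + 31 = 31 + V^{2} + 61 l$)
$q{\left(Q \right)} = \frac{1}{-62 + Q}$
$\frac{3822}{-362} + \frac{q{\left(49 \right)}}{D{\left(C{\left(6 \right)},A{\left(-7,7 \right)} \right)}} = \frac{3822}{-362} + \frac{1}{\left(-62 + 49\right) \left(31 + \left(-3\right)^{2} + 61 \cdot 6\right)} = 3822 \left(- \frac{1}{362}\right) + \frac{1}{\left(-13\right) \left(31 + 9 + 366\right)} = - \frac{1911}{181} - \frac{1}{13 \cdot 406} = - \frac{1911}{181} - \frac{1}{5278} = - \frac{10086439}{955318}$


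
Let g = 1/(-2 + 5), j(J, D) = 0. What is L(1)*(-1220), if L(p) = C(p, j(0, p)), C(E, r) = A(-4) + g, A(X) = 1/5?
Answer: -1952/3 ≈ -650.67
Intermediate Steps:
A(X) = ⅕
g = ⅓ (g = 1/3 = ⅓ ≈ 0.33333)
C(E, r) = 8/15 (C(E, r) = ⅕ + ⅓ = 8/15)
L(p) = 8/15
L(1)*(-1220) = (8/15)*(-1220) = -1952/3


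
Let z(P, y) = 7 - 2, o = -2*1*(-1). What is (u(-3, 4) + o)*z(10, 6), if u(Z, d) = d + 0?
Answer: 30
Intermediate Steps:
u(Z, d) = d
o = 2 (o = -2*(-1) = 2)
z(P, y) = 5
(u(-3, 4) + o)*z(10, 6) = (4 + 2)*5 = 6*5 = 30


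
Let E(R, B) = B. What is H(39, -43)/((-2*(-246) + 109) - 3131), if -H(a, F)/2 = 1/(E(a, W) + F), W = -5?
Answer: -1/60720 ≈ -1.6469e-5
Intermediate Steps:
H(a, F) = -2/(-5 + F)
H(39, -43)/((-2*(-246) + 109) - 3131) = (-2/(-5 - 43))/((-2*(-246) + 109) - 3131) = (-2/(-48))/((492 + 109) - 3131) = (-2*(-1/48))/(601 - 3131) = (1/24)/(-2530) = (1/24)*(-1/2530) = -1/60720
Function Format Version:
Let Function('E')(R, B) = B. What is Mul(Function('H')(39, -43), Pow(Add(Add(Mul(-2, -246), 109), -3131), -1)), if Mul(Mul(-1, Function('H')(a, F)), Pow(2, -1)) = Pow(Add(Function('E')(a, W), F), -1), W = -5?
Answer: Rational(-1, 60720) ≈ -1.6469e-5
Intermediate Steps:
Function('H')(a, F) = Mul(-2, Pow(Add(-5, F), -1))
Mul(Function('H')(39, -43), Pow(Add(Add(Mul(-2, -246), 109), -3131), -1)) = Mul(Mul(-2, Pow(Add(-5, -43), -1)), Pow(Add(Add(Mul(-2, -246), 109), -3131), -1)) = Mul(Mul(-2, Pow(-48, -1)), Pow(Add(Add(492, 109), -3131), -1)) = Mul(Mul(-2, Rational(-1, 48)), Pow(Add(601, -3131), -1)) = Mul(Rational(1, 24), Pow(-2530, -1)) = Mul(Rational(1, 24), Rational(-1, 2530)) = Rational(-1, 60720)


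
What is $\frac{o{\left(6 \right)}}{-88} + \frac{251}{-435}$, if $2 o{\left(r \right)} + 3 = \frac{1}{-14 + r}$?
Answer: $- \frac{342533}{612480} \approx -0.55926$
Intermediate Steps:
$o{\left(r \right)} = - \frac{3}{2} + \frac{1}{2 \left(-14 + r\right)}$
$\frac{o{\left(6 \right)}}{-88} + \frac{251}{-435} = \frac{\frac{1}{2} \frac{1}{-14 + 6} \left(43 - 18\right)}{-88} + \frac{251}{-435} = \frac{43 - 18}{2 \left(-8\right)} \left(- \frac{1}{88}\right) + 251 \left(- \frac{1}{435}\right) = \frac{1}{2} \left(- \frac{1}{8}\right) 25 \left(- \frac{1}{88}\right) - \frac{251}{435} = \left(- \frac{25}{16}\right) \left(- \frac{1}{88}\right) - \frac{251}{435} = \frac{25}{1408} - \frac{251}{435} = - \frac{342533}{612480}$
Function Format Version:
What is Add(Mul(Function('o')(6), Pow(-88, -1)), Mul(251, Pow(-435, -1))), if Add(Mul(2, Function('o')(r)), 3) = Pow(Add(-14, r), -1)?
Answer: Rational(-342533, 612480) ≈ -0.55926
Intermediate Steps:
Function('o')(r) = Add(Rational(-3, 2), Mul(Rational(1, 2), Pow(Add(-14, r), -1)))
Add(Mul(Function('o')(6), Pow(-88, -1)), Mul(251, Pow(-435, -1))) = Add(Mul(Mul(Rational(1, 2), Pow(Add(-14, 6), -1), Add(43, Mul(-3, 6))), Pow(-88, -1)), Mul(251, Pow(-435, -1))) = Add(Mul(Mul(Rational(1, 2), Pow(-8, -1), Add(43, -18)), Rational(-1, 88)), Mul(251, Rational(-1, 435))) = Add(Mul(Mul(Rational(1, 2), Rational(-1, 8), 25), Rational(-1, 88)), Rational(-251, 435)) = Add(Mul(Rational(-25, 16), Rational(-1, 88)), Rational(-251, 435)) = Add(Rational(25, 1408), Rational(-251, 435)) = Rational(-342533, 612480)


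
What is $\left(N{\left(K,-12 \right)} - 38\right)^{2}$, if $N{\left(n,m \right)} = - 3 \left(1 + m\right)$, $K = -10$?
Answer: $25$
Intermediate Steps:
$N{\left(n,m \right)} = -3 - 3 m$
$\left(N{\left(K,-12 \right)} - 38\right)^{2} = \left(\left(-3 - -36\right) - 38\right)^{2} = \left(\left(-3 + 36\right) - 38\right)^{2} = \left(33 - 38\right)^{2} = \left(-5\right)^{2} = 25$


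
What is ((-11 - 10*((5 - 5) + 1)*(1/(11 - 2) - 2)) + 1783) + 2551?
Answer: 39077/9 ≈ 4341.9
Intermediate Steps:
((-11 - 10*((5 - 5) + 1)*(1/(11 - 2) - 2)) + 1783) + 2551 = ((-11 - 10*(0 + 1)*(1/9 - 2)) + 1783) + 2551 = ((-11 - 10*(⅑ - 2)) + 1783) + 2551 = ((-11 - 10*(-17)/9) + 1783) + 2551 = ((-11 - 10*(-17/9)) + 1783) + 2551 = ((-11 + 170/9) + 1783) + 2551 = (71/9 + 1783) + 2551 = 16118/9 + 2551 = 39077/9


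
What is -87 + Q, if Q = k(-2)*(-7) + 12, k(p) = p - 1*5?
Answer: -26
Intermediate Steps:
k(p) = -5 + p (k(p) = p - 5 = -5 + p)
Q = 61 (Q = (-5 - 2)*(-7) + 12 = -7*(-7) + 12 = 49 + 12 = 61)
-87 + Q = -87 + 61 = -26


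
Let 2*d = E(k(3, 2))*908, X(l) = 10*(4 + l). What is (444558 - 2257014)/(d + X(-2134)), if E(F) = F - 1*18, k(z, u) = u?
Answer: 453114/7141 ≈ 63.452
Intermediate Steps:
X(l) = 40 + 10*l
E(F) = -18 + F (E(F) = F - 18 = -18 + F)
d = -7264 (d = ((-18 + 2)*908)/2 = (-16*908)/2 = (½)*(-14528) = -7264)
(444558 - 2257014)/(d + X(-2134)) = (444558 - 2257014)/(-7264 + (40 + 10*(-2134))) = -1812456/(-7264 + (40 - 21340)) = -1812456/(-7264 - 21300) = -1812456/(-28564) = -1812456*(-1/28564) = 453114/7141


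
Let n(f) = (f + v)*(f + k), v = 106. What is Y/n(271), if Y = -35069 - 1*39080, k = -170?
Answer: -74149/38077 ≈ -1.9473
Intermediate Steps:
Y = -74149 (Y = -35069 - 39080 = -74149)
n(f) = (-170 + f)*(106 + f) (n(f) = (f + 106)*(f - 170) = (106 + f)*(-170 + f) = (-170 + f)*(106 + f))
Y/n(271) = -74149/(-18020 + 271² - 64*271) = -74149/(-18020 + 73441 - 17344) = -74149/38077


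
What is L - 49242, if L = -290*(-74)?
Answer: -27782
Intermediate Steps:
L = 21460
L - 49242 = 21460 - 49242 = -27782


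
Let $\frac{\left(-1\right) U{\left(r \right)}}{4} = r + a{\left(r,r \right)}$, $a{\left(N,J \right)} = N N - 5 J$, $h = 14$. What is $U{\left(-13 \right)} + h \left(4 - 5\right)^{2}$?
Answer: $-870$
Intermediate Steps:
$a{\left(N,J \right)} = N^{2} - 5 J$
$U{\left(r \right)} = - 4 r^{2} + 16 r$ ($U{\left(r \right)} = - 4 \left(r + \left(r^{2} - 5 r\right)\right) = - 4 \left(r^{2} - 4 r\right) = - 4 r^{2} + 16 r$)
$U{\left(-13 \right)} + h \left(4 - 5\right)^{2} = 4 \left(-13\right) \left(4 - -13\right) + 14 \left(4 - 5\right)^{2} = 4 \left(-13\right) \left(4 + 13\right) + 14 \left(-1\right)^{2} = 4 \left(-13\right) 17 + 14 \cdot 1 = -884 + 14 = -870$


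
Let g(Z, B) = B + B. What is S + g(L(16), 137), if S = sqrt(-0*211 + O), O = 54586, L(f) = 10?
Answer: 274 + 7*sqrt(1114) ≈ 507.64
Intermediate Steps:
g(Z, B) = 2*B
S = 7*sqrt(1114) (S = sqrt(-0*211 + 54586) = sqrt(-39*0 + 54586) = sqrt(0 + 54586) = sqrt(54586) = 7*sqrt(1114) ≈ 233.64)
S + g(L(16), 137) = 7*sqrt(1114) + 2*137 = 7*sqrt(1114) + 274 = 274 + 7*sqrt(1114)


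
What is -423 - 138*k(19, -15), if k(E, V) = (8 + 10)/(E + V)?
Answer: -1044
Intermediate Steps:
k(E, V) = 18/(E + V)
-423 - 138*k(19, -15) = -423 - 2484/(19 - 15) = -423 - 2484/4 = -423 - 138*9/2 = -423 - 621 = -1044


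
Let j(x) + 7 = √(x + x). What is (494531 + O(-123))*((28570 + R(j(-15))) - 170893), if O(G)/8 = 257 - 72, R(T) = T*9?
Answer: -70625022246 + 4464099*I*√30 ≈ -7.0625e+10 + 2.4451e+7*I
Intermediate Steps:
j(x) = -7 + √2*√x (j(x) = -7 + √(x + x) = -7 + √(2*x) = -7 + √2*√x)
R(T) = 9*T
O(G) = 1480 (O(G) = 8*(257 - 72) = 8*185 = 1480)
(494531 + O(-123))*((28570 + R(j(-15))) - 170893) = (494531 + 1480)*((28570 + 9*(-7 + √2*√(-15))) - 170893) = 496011*((28570 + 9*(-7 + √2*(I*√15))) - 170893) = 496011*((28570 + 9*(-7 + I*√30)) - 170893) = 496011*((28570 + (-63 + 9*I*√30)) - 170893) = 496011*((28507 + 9*I*√30) - 170893) = 496011*(-142386 + 9*I*√30) = -70625022246 + 4464099*I*√30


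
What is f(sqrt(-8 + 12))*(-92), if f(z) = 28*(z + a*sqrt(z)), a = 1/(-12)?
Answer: -5152 + 644*sqrt(2)/3 ≈ -4848.4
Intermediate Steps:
a = -1/12 ≈ -0.083333
f(z) = 28*z - 7*sqrt(z)/3 (f(z) = 28*(z - sqrt(z)/12) = 28*z - 7*sqrt(z)/3)
f(sqrt(-8 + 12))*(-92) = (28*sqrt(-8 + 12) - 7*(-8 + 12)**(1/4)/3)*(-92) = (28*sqrt(4) - 7*sqrt(2)/3)*(-92) = (28*2 - 7*sqrt(2)/3)*(-92) = (56 - 7*sqrt(2)/3)*(-92) = -5152 + 644*sqrt(2)/3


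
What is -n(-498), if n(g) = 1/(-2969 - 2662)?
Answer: 1/5631 ≈ 0.00017759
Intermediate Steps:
n(g) = -1/5631 (n(g) = 1/(-5631) = -1/5631)
-n(-498) = -1*(-1/5631) = 1/5631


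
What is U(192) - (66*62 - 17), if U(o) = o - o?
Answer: -4075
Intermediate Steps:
U(o) = 0
U(192) - (66*62 - 17) = 0 - (66*62 - 17) = 0 - (4092 - 17) = 0 - 1*4075 = 0 - 4075 = -4075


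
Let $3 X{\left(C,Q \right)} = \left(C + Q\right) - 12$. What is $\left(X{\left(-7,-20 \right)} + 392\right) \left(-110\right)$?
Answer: $-41690$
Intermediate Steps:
$X{\left(C,Q \right)} = -4 + \frac{C}{3} + \frac{Q}{3}$ ($X{\left(C,Q \right)} = \frac{\left(C + Q\right) - 12}{3} = \frac{-12 + C + Q}{3} = -4 + \frac{C}{3} + \frac{Q}{3}$)
$\left(X{\left(-7,-20 \right)} + 392\right) \left(-110\right) = \left(\left(-4 + \frac{1}{3} \left(-7\right) + \frac{1}{3} \left(-20\right)\right) + 392\right) \left(-110\right) = \left(\left(-4 - \frac{7}{3} - \frac{20}{3}\right) + 392\right) \left(-110\right) = \left(-13 + 392\right) \left(-110\right) = 379 \left(-110\right) = -41690$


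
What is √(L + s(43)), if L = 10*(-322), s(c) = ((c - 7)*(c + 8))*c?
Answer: 4*√4733 ≈ 275.19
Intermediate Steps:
s(c) = c*(-7 + c)*(8 + c) (s(c) = ((-7 + c)*(8 + c))*c = c*(-7 + c)*(8 + c))
L = -3220
√(L + s(43)) = √(-3220 + 43*(-56 + 43 + 43²)) = √(-3220 + 43*(-56 + 43 + 1849)) = √(-3220 + 43*1836) = √(-3220 + 78948) = √75728 = 4*√4733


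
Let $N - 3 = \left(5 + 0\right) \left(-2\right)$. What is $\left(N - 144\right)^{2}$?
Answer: $22801$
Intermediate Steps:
$N = -7$ ($N = 3 + \left(5 + 0\right) \left(-2\right) = 3 + 5 \left(-2\right) = 3 - 10 = -7$)
$\left(N - 144\right)^{2} = \left(-7 - 144\right)^{2} = \left(-151\right)^{2} = 22801$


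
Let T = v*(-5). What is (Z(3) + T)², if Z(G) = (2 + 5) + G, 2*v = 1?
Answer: 225/4 ≈ 56.250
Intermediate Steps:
v = ½ (v = (½)*1 = ½ ≈ 0.50000)
Z(G) = 7 + G
T = -5/2 (T = (½)*(-5) = -5/2 ≈ -2.5000)
(Z(3) + T)² = ((7 + 3) - 5/2)² = (10 - 5/2)² = (15/2)² = 225/4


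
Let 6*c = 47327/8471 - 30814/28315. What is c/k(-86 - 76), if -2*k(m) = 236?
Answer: -51382791/8086586020 ≈ -0.0063541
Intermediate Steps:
k(m) = -118 (k(m) = -1/2*236 = -118)
c = 51382791/68530390 (c = (47327/8471 - 30814/28315)/6 = (47327*(1/8471) - 30814*1/28315)/6 = (47327/8471 - 4402/4045)/6 = (1/6)*(154148373/34265195) = 51382791/68530390 ≈ 0.74978)
c/k(-86 - 76) = (51382791/68530390)/(-118) = (51382791/68530390)*(-1/118) = -51382791/8086586020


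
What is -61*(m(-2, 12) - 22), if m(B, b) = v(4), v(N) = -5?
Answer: 1647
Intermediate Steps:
m(B, b) = -5
-61*(m(-2, 12) - 22) = -61*(-5 - 22) = -61*(-27) = 1647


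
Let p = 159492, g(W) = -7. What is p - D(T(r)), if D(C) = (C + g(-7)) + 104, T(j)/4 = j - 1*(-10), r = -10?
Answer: 159395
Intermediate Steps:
T(j) = 40 + 4*j (T(j) = 4*(j - 1*(-10)) = 4*(j + 10) = 4*(10 + j) = 40 + 4*j)
D(C) = 97 + C (D(C) = (C - 7) + 104 = (-7 + C) + 104 = 97 + C)
p - D(T(r)) = 159492 - (97 + (40 + 4*(-10))) = 159492 - (97 + (40 - 40)) = 159492 - (97 + 0) = 159492 - 1*97 = 159492 - 97 = 159395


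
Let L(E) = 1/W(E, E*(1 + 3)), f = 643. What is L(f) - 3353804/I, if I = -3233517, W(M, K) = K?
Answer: 8629217405/8316605724 ≈ 1.0376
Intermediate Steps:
L(E) = 1/(4*E) (L(E) = 1/(E*(1 + 3)) = 1/(E*4) = 1/(4*E))
L(f) - 3353804/I = (1/4)/643 - 3353804/(-3233517) = (1/4)*(1/643) - 3353804*(-1/3233517) = 1/2572 + 3353804/3233517 = 8629217405/8316605724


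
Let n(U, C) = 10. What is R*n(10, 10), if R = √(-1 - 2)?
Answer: 10*I*√3 ≈ 17.32*I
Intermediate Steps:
R = I*√3 (R = √(-3) = I*√3 ≈ 1.732*I)
R*n(10, 10) = (I*√3)*10 = 10*I*√3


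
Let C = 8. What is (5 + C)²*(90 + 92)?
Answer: 30758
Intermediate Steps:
(5 + C)²*(90 + 92) = (5 + 8)²*(90 + 92) = 13²*182 = 169*182 = 30758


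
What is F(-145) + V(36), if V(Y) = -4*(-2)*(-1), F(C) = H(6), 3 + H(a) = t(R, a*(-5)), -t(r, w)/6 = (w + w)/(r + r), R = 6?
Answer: 19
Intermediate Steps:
t(r, w) = -6*w/r (t(r, w) = -6*(w + w)/(r + r) = -6*2*w/(2*r) = -6*2*w*1/(2*r) = -6*w/r)
H(a) = -3 + 5*a (H(a) = -3 - 6*a*(-5)/6 = -3 - 6*(-5*a)*⅙ = -3 + 5*a)
F(C) = 27 (F(C) = -3 + 5*6 = -3 + 30 = 27)
V(Y) = -8 (V(Y) = 8*(-1) = -8)
F(-145) + V(36) = 27 - 8 = 19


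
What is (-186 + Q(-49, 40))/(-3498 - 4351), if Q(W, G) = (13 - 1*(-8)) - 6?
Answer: 171/7849 ≈ 0.021786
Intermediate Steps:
Q(W, G) = 15 (Q(W, G) = (13 + 8) - 6 = 21 - 6 = 15)
(-186 + Q(-49, 40))/(-3498 - 4351) = (-186 + 15)/(-3498 - 4351) = -171/(-7849) = -171*(-1/7849) = 171/7849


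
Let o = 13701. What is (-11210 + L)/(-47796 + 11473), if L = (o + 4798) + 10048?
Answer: -17337/36323 ≈ -0.47730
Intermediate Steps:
L = 28547 (L = (13701 + 4798) + 10048 = 18499 + 10048 = 28547)
(-11210 + L)/(-47796 + 11473) = (-11210 + 28547)/(-47796 + 11473) = 17337/(-36323) = 17337*(-1/36323) = -17337/36323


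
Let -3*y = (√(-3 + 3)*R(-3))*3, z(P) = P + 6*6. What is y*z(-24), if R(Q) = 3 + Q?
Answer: 0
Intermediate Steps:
z(P) = 36 + P (z(P) = P + 36 = 36 + P)
y = 0 (y = -√(-3 + 3)*(3 - 3)*3/3 = -√0*0*3/3 = -0*0*3/3 = -0*3 = -⅓*0 = 0)
y*z(-24) = 0*(36 - 24) = 0*12 = 0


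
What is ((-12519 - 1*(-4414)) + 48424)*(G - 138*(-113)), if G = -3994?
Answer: 467700400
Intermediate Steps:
((-12519 - 1*(-4414)) + 48424)*(G - 138*(-113)) = ((-12519 - 1*(-4414)) + 48424)*(-3994 - 138*(-113)) = ((-12519 + 4414) + 48424)*(-3994 + 15594) = (-8105 + 48424)*11600 = 40319*11600 = 467700400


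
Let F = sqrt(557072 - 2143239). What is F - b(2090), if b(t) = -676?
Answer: 676 + I*sqrt(1586167) ≈ 676.0 + 1259.4*I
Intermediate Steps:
F = I*sqrt(1586167) (F = sqrt(-1586167) = I*sqrt(1586167) ≈ 1259.4*I)
F - b(2090) = I*sqrt(1586167) - 1*(-676) = I*sqrt(1586167) + 676 = 676 + I*sqrt(1586167)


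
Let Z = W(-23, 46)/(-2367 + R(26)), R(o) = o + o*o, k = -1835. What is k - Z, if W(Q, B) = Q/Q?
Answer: -3055274/1665 ≈ -1835.0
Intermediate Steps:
W(Q, B) = 1
R(o) = o + o**2
Z = -1/1665 (Z = 1/(-2367 + 26*(1 + 26)) = 1/(-2367 + 26*27) = 1/(-2367 + 702) = 1/(-1665) = 1*(-1/1665) = -1/1665 ≈ -0.00060060)
k - Z = -1835 - 1*(-1/1665) = -1835 + 1/1665 = -3055274/1665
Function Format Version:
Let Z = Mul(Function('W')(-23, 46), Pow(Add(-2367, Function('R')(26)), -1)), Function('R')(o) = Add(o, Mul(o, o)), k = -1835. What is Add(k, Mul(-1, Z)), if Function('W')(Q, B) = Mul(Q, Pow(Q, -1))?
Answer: Rational(-3055274, 1665) ≈ -1835.0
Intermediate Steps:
Function('W')(Q, B) = 1
Function('R')(o) = Add(o, Pow(o, 2))
Z = Rational(-1, 1665) (Z = Mul(1, Pow(Add(-2367, Mul(26, Add(1, 26))), -1)) = Mul(1, Pow(Add(-2367, Mul(26, 27)), -1)) = Mul(1, Pow(Add(-2367, 702), -1)) = Mul(1, Pow(-1665, -1)) = Mul(1, Rational(-1, 1665)) = Rational(-1, 1665) ≈ -0.00060060)
Add(k, Mul(-1, Z)) = Add(-1835, Mul(-1, Rational(-1, 1665))) = Add(-1835, Rational(1, 1665)) = Rational(-3055274, 1665)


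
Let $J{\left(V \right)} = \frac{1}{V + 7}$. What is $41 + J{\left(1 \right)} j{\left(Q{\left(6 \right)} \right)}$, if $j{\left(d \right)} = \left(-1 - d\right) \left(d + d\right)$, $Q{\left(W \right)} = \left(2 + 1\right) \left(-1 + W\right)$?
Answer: $-19$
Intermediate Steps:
$J{\left(V \right)} = \frac{1}{7 + V}$
$Q{\left(W \right)} = -3 + 3 W$ ($Q{\left(W \right)} = 3 \left(-1 + W\right) = -3 + 3 W$)
$j{\left(d \right)} = 2 d \left(-1 - d\right)$ ($j{\left(d \right)} = \left(-1 - d\right) 2 d = 2 d \left(-1 - d\right)$)
$41 + J{\left(1 \right)} j{\left(Q{\left(6 \right)} \right)} = 41 + \frac{\left(-2\right) \left(-3 + 3 \cdot 6\right) \left(1 + \left(-3 + 3 \cdot 6\right)\right)}{7 + 1} = 41 + \frac{\left(-2\right) \left(-3 + 18\right) \left(1 + \left(-3 + 18\right)\right)}{8} = 41 + \frac{\left(-2\right) 15 \left(1 + 15\right)}{8} = 41 + \frac{\left(-2\right) 15 \cdot 16}{8} = 41 + \frac{1}{8} \left(-480\right) = 41 - 60 = -19$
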